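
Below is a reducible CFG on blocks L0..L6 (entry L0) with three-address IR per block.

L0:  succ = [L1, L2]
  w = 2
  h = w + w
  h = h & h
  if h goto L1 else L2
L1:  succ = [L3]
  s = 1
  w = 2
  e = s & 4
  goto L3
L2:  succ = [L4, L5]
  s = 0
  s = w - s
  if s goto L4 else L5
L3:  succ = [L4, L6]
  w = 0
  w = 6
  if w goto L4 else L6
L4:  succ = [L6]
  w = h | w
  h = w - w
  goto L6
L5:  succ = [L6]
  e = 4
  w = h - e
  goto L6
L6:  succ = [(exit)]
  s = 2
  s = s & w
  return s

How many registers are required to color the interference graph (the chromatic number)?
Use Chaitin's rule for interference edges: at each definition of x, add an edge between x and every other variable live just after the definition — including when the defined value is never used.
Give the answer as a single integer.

Answer: 3

Analysis:
Per-block:
  L0 def {h,w} use ∅
  L1 def {e,s,w} use ∅
  L2 def {s} use {w}
  L3 def {w} use ∅
  L4 def {h,w} use {h,w}
  L5 def {e,w} use {h}
  L6 def {s} use {w}

Liveness:
  live L0: ∅→{h,w}
  live L1: {h}→{h}
  live L2: {h,w}→{h,w}
  live L3: {h}→{h,w}
  live L4: {h,w}→{w}
  live L5: {h}→{w}
  live L6: {w}→∅

Interference:
  e↔{h}
  h↔{e,s,w}
  s↔{h,w}
  w↔{h,s}

Registers:
  clique {h,s,w} ⇒ need ≥ 3
  assign e→c1 h→c0 s→c1 w→c2 — no edge inside a register ⇒ χ ≤ 3
  χ = 3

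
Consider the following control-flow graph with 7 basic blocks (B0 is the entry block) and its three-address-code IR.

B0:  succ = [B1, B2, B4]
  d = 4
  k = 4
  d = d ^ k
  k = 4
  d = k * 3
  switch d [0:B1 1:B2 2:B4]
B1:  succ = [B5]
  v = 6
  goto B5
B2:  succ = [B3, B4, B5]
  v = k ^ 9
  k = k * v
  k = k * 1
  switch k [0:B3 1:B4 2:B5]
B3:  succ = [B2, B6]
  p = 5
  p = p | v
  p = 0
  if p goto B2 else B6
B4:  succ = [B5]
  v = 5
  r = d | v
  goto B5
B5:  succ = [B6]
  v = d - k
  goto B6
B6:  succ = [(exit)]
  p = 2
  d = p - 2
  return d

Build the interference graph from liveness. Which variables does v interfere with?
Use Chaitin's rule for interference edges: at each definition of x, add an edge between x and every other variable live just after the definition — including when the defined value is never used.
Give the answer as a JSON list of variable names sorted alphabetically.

Per-block:
  B0 def {d,k} use ∅
  B1 def {v} use ∅
  B2 def {k,v} use {k}
  B3 def {p} use {v}
  B4 def {r,v} use {d}
  B5 def {v} use {d,k}
  B6 def {d,p} use ∅

Backward fixpoint:
  B0: in=∅ out={d,k}
  B1: in={d,k} out={d,k}
  B2: in={d,k} out={d,k,v}
  B3: in={d,k,v} out={d,k}
  B4: in={d,k} out={d,k}
  B5: in={d,k} out=∅
  B6: in=∅ out=∅

Conflict graph:
  d — {k,p,r,v}
  k — {d,p,r,v}
  p — {d,k,v}
  r — {d,k}
  v — {d,k,p}

N(v) = ["d", "k", "p"]

Answer: ["d", "k", "p"]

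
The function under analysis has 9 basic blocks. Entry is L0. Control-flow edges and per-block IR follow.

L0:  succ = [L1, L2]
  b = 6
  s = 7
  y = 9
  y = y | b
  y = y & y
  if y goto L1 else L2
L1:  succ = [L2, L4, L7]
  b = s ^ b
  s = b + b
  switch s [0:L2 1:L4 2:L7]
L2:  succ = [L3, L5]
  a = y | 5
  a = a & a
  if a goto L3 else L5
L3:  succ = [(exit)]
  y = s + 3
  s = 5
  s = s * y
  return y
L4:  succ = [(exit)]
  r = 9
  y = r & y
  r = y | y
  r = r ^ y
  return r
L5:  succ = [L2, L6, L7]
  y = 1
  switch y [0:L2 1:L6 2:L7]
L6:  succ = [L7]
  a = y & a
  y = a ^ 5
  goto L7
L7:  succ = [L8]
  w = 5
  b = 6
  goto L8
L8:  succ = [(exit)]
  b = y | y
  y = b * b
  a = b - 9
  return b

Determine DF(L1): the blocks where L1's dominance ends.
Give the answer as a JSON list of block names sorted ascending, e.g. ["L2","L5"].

Answer: ["L2", "L7"]

Working:
idom tree: L1←L0 L2←L0 L3←L2 L4←L1 L5←L2 L6←L5 L7←L0 L8←L7
Dom at joins:
  L2: preds {L0,L1,L5}: {L0} ∩ {L0,L1} ∩ {L0,L2,L5} = {L0}; idom=L0
  L7: preds {L1,L5,L6}: {L0,L1} ∩ {L0,L2,L5} ∩ {L0,L2,L5,L6} = {L0}; idom=L0

DF derivation:
  L2←L0: walk · to L0
  L2←L1: walk L1 to L0
  L2←L5: walk L5→L2 to L0
  L7←L1: walk L1 to L0
  L7←L5: walk L5→L2 to L0
  L7←L6: walk L6→L5→L2 to L0
  DF(L0)=∅
  DF(L1)={L2,L7}
  DF(L2)={L2,L7}
  DF(L3)=∅
  DF(L4)=∅
  DF(L5)={L2,L7}
  DF(L6)={L7}
  DF(L7)=∅
  DF(L8)=∅

DF(L1) = ["L2", "L7"]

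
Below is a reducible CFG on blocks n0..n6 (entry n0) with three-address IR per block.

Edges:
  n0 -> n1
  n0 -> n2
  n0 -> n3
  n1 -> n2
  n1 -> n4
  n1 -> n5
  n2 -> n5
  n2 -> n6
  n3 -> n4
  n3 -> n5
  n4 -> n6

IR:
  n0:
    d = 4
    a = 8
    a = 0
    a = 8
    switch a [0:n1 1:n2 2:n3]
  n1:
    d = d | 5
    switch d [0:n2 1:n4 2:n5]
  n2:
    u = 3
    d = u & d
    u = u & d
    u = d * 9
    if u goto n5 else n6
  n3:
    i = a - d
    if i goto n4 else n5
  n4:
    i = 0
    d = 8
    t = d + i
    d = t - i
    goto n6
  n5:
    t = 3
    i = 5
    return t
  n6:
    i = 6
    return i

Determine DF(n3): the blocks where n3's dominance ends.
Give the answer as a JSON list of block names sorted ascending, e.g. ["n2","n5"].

idom tree: n1←n0 n2←n0 n3←n0 n4←n0 n5←n0 n6←n0
Dom∩ at merges:
  n2: preds {n0,n1}: {n0} ∩ {n0,n1} = {n0}; idom=n0
  n4: preds {n1,n3}: {n0,n1} ∩ {n0,n3} = {n0}; idom=n0
  n5: preds {n1,n2,n3}: {n0,n1} ∩ {n0,n2} ∩ {n0,n3} = {n0}; idom=n0
  n6: preds {n2,n4}: {n0,n2} ∩ {n0,n4} = {n0}; idom=n0

Frontier:
  n2←n0: walk · to n0
  n2←n1: walk n1 to n0
  n4←n1: walk n1 to n0
  n4←n3: walk n3 to n0
  n5←n1: walk n1 to n0
  n5←n2: walk n2 to n0
  n5←n3: walk n3 to n0
  n6←n2: walk n2 to n0
  n6←n4: walk n4 to n0
  n0: DF=∅
  n1: DF={n2,n4,n5}
  n2: DF={n5,n6}
  n3: DF={n4,n5}
  n4: DF={n6}
  n5: DF=∅
  n6: DF=∅

DF(n3) = ["n4", "n5"]

Answer: ["n4", "n5"]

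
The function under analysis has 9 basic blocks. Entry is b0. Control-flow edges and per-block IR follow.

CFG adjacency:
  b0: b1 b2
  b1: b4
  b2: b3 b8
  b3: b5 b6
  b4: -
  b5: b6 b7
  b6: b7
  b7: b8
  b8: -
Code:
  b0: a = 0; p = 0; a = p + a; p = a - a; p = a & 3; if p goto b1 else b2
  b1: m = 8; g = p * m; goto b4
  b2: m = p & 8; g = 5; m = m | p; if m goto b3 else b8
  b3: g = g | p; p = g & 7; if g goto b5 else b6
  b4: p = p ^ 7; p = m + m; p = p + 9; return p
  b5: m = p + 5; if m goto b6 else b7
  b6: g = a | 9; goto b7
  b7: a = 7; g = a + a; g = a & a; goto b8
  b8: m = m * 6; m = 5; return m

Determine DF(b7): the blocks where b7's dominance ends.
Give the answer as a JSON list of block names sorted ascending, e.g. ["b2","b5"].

Answer: ["b8"]

Derivation:
idom tree: b1←b0 b2←b0 b3←b2 b4←b1 b5←b3 b6←b3 b7←b3 b8←b2
Join-block Dom:
  b6: preds {b3,b5}: {b0,b2,b3} ∩ {b0,b2,b3,b5} = {b0,b2,b3}; idom=b3
  b7: preds {b5,b6}: {b0,b2,b3,b5} ∩ {b0,b2,b3,b6} = {b0,b2,b3}; idom=b3
  b8: preds {b2,b7}: {b0,b2} ∩ {b0,b2,b3,b7} = {b0,b2}; idom=b2

DF walk-up:
  join b6 pred b3: · stop@b3
  join b6 pred b5: b5 stop@b3
  join b7 pred b5: b5 stop@b3
  join b7 pred b6: b6 stop@b3
  join b8 pred b2: · stop@b2
  join b8 pred b7: b7→b3 stop@b2
  b0: DF=∅
  b1: DF=∅
  b2: DF=∅
  b3: DF={b8}
  b4: DF=∅
  b5: DF={b6,b7}
  b6: DF={b7}
  b7: DF={b8}
  b8: DF=∅

DF(b7) = ["b8"]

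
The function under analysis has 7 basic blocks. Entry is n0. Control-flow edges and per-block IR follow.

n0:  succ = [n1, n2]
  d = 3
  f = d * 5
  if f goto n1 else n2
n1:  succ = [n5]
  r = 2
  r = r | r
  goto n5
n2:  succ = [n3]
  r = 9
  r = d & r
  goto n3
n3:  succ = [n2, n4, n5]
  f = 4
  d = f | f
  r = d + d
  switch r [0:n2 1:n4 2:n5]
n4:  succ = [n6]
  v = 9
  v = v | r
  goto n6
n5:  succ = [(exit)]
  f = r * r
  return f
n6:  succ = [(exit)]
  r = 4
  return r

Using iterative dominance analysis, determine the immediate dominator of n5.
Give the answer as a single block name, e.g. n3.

Answer: n0

Analysis:
idom tree: n1←n0 n2←n0 n3←n2 n4←n3 n5←n0 n6←n4
Join-block Dom:
  n2: preds {n0,n3}: {n0} ∩ {n0,n2,n3} = {n0}; idom=n0
  n5: preds {n1,n3}: {n0,n1} ∩ {n0,n2,n3} = {n0}; idom=n0

idom(n5) = n0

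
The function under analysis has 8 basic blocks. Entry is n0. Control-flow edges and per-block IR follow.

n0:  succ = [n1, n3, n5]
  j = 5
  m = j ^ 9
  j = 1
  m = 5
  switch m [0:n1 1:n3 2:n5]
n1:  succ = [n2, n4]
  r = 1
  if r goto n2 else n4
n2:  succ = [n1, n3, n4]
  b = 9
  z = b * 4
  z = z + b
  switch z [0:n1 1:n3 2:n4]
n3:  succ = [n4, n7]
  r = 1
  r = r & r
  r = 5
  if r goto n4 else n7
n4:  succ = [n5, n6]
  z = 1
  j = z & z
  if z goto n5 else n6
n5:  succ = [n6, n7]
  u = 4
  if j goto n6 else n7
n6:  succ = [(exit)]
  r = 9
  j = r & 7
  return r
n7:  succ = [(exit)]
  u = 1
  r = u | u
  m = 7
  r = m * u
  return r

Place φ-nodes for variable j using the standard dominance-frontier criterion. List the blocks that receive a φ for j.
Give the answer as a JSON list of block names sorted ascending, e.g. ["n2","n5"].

Answer: ["n5", "n6", "n7"]

Working:
idom tree: n1←n0 n2←n1 n3←n0 n4←n0 n5←n0 n6←n0 n7←n0
Join-block Dom:
  n1: preds {n0,n2}: {n0} ∩ {n0,n1,n2} = {n0}; idom=n0
  n3: preds {n0,n2}: {n0} ∩ {n0,n1,n2} = {n0}; idom=n0
  n4: preds {n1,n2,n3}: {n0,n1} ∩ {n0,n1,n2} ∩ {n0,n3} = {n0}; idom=n0
  n5: preds {n0,n4}: {n0} ∩ {n0,n4} = {n0}; idom=n0
  n6: preds {n4,n5}: {n0,n4} ∩ {n0,n5} = {n0}; idom=n0
  n7: preds {n3,n5}: {n0,n3} ∩ {n0,n5} = {n0}; idom=n0

Frontier:
  join n1 pred n0: · stop@n0
  join n1 pred n2: n2→n1 stop@n0
  join n3 pred n0: · stop@n0
  join n3 pred n2: n2→n1 stop@n0
  join n4 pred n1: n1 stop@n0
  join n4 pred n2: n2→n1 stop@n0
  join n4 pred n3: n3 stop@n0
  join n5 pred n0: · stop@n0
  join n5 pred n4: n4 stop@n0
  join n6 pred n4: n4 stop@n0
  join n6 pred n5: n5 stop@n0
  join n7 pred n3: n3 stop@n0
  join n7 pred n5: n5 stop@n0
  DF(n0)=∅
  DF(n1)={n1,n3,n4}
  DF(n2)={n1,n3,n4}
  DF(n3)={n4,n7}
  DF(n4)={n5,n6}
  DF(n5)={n6,n7}
  DF(n6)=∅
  DF(n7)=∅

φ for j: defs {n0,n4,n6}
  DF⁺ = {n5,n6,n7}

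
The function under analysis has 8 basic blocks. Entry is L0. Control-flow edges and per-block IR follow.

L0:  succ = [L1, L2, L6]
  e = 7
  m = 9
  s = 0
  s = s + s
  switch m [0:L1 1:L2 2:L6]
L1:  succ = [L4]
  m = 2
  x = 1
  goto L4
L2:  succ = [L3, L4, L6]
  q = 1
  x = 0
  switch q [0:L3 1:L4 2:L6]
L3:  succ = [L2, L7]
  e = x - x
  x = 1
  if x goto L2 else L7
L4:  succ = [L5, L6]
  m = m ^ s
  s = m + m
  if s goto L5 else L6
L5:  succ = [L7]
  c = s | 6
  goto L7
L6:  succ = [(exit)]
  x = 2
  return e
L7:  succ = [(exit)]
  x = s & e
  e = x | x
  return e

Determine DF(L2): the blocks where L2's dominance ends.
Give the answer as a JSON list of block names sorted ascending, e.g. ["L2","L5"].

Answer: ["L2", "L4", "L6", "L7"]

Derivation:
idom tree: L1←L0 L2←L0 L3←L2 L4←L0 L5←L4 L6←L0 L7←L0
Dom∩ at merges:
  L2: preds {L0,L3}: {L0} ∩ {L0,L2,L3} = {L0}; idom=L0
  L4: preds {L1,L2}: {L0,L1} ∩ {L0,L2} = {L0}; idom=L0
  L6: preds {L0,L2,L4}: {L0} ∩ {L0,L2} ∩ {L0,L4} = {L0}; idom=L0
  L7: preds {L3,L5}: {L0,L2,L3} ∩ {L0,L4,L5} = {L0}; idom=L0

Frontier:
  join L2 pred L0: · stop@L0
  join L2 pred L3: L3→L2 stop@L0
  join L4 pred L1: L1 stop@L0
  join L4 pred L2: L2 stop@L0
  join L6 pred L0: · stop@L0
  join L6 pred L2: L2 stop@L0
  join L6 pred L4: L4 stop@L0
  join L7 pred L3: L3→L2 stop@L0
  join L7 pred L5: L5→L4 stop@L0
  L0: DF=∅
  L1: DF={L4}
  L2: DF={L2,L4,L6,L7}
  L3: DF={L2,L7}
  L4: DF={L6,L7}
  L5: DF={L7}
  L6: DF=∅
  L7: DF=∅

DF(L2) = ["L2", "L4", "L6", "L7"]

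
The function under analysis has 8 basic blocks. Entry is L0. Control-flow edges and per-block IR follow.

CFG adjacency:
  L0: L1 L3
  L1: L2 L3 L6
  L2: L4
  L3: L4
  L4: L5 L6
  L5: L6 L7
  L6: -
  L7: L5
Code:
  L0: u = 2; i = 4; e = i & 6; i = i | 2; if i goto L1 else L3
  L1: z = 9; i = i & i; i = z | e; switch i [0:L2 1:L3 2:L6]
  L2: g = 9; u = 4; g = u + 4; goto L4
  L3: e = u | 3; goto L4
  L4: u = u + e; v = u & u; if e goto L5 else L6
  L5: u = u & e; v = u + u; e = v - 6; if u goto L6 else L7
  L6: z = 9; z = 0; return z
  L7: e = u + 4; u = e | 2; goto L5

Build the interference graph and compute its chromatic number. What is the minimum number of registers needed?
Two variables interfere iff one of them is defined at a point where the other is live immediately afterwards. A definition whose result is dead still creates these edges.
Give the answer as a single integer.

def/use:
  L0: {e,i,u} / ∅
  L1: {i,z} / {e,i}
  L2: {g,u} / ∅
  L3: {e} / {u}
  L4: {u,v} / {e,u}
  L5: {e,u,v} / {e,u}
  L6: {z} / ∅
  L7: {e,u} / {u}

Live sets:
  L0: in=∅ out={e,i,u}
  L1: in={e,i,u} out={e,u}
  L2: in={e} out={e,u}
  L3: in={u} out={e,u}
  L4: in={e,u} out={e,u}
  L5: in={e,u} out={u}
  L6: in=∅ out=∅
  L7: in={u} out={e,u}

Conflict graph:
  e↔{g,i,u,v,z}
  g↔{e,u}
  i↔{e,u,z}
  u↔{e,g,i,v,z}
  v↔{e,u}
  z↔{e,i,u}

Colouring:
  clique {e,i,u,z} ⇒ need ≥ 4
  4-colouring: r0={e}  r1={u}  r2={g,i,v}  r3={z}
  χ = 4

Answer: 4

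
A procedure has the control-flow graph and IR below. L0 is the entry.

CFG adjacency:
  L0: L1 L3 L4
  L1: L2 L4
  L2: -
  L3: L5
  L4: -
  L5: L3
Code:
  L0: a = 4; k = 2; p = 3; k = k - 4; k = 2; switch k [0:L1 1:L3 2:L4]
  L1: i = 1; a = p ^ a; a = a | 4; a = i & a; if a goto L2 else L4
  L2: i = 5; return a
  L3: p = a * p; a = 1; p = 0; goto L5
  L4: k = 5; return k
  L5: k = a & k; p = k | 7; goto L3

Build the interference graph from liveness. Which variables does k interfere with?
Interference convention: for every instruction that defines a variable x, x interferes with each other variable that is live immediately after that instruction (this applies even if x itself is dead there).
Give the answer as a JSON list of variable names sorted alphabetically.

Answer: ["a", "p"]

Derivation:
Block summaries:
  L0 def {a,k,p} use ∅
  L1 def {a,i} use {a,p}
  L2 def {i} use {a}
  L3 def {a,p} use {a,p}
  L4 def {k} use ∅
  L5 def {k,p} use {a,k}

Live sets:
  L0: in=∅ out={a,k,p}
  L1: in={a,p} out={a}
  L2: in={a} out=∅
  L3: in={a,k,p} out={a,k}
  L4: in=∅ out=∅
  L5: in={a,k} out={a,k,p}

Conflict graph:
  a: {i,k,p}
  i: {a,p}
  k: {a,p}
  p: {a,i,k}

N(k) = ["a", "p"]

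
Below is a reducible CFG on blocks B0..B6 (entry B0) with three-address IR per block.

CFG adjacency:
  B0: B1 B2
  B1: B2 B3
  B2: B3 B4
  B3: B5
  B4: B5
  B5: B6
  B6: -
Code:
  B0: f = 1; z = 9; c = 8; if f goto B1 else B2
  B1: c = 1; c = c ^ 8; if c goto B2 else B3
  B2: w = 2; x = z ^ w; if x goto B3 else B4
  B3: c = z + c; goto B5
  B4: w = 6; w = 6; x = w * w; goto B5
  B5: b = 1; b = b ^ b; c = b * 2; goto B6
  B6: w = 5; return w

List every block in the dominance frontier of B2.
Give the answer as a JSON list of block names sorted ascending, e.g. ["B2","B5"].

idom tree: B1←B0 B2←B0 B3←B0 B4←B2 B5←B0 B6←B5
Dom at joins:
  B2: preds {B0,B1}: {B0} ∩ {B0,B1} = {B0}; idom=B0
  B3: preds {B1,B2}: {B0,B1} ∩ {B0,B2} = {B0}; idom=B0
  B5: preds {B3,B4}: {B0,B3} ∩ {B0,B2,B4} = {B0}; idom=B0

DF derivation:
  join B2 pred B0: · stop@B0
  join B2 pred B1: B1 stop@B0
  join B3 pred B1: B1 stop@B0
  join B3 pred B2: B2 stop@B0
  join B5 pred B3: B3 stop@B0
  join B5 pred B4: B4→B2 stop@B0
  B0 → ∅
  B1 → {B2,B3}
  B2 → {B3,B5}
  B3 → {B5}
  B4 → {B5}
  B5 → ∅
  B6 → ∅

DF(B2) = ["B3", "B5"]

Answer: ["B3", "B5"]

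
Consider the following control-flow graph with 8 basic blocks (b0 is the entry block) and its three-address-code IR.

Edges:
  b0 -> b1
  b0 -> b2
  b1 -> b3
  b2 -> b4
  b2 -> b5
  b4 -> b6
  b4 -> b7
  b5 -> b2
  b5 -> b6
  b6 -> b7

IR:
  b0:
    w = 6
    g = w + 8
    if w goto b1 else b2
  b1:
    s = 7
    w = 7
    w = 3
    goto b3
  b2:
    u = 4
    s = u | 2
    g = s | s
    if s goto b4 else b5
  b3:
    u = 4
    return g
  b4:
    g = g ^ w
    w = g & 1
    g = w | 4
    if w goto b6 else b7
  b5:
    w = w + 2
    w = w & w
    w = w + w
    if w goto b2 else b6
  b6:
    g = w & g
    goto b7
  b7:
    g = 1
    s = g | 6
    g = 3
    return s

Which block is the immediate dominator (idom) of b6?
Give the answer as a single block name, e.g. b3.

idom tree: b1←b0 b2←b0 b3←b1 b4←b2 b5←b2 b6←b2 b7←b2
Dom at joins:
  b2: preds {b0,b5}: {b0} ∩ {b0,b2,b5} = {b0}; idom=b0
  b6: preds {b4,b5}: {b0,b2,b4} ∩ {b0,b2,b5} = {b0,b2}; idom=b2
  b7: preds {b4,b6}: {b0,b2,b4} ∩ {b0,b2,b6} = {b0,b2}; idom=b2

idom(b6) = b2

Answer: b2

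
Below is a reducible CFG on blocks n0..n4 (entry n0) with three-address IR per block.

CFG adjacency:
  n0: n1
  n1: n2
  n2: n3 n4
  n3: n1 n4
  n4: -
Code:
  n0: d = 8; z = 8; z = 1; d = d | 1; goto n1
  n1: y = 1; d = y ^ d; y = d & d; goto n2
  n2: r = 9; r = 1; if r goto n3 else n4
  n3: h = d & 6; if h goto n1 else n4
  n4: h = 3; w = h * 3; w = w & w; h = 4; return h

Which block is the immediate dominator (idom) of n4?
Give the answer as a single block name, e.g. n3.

Answer: n2

Working:
idom tree: n1←n0 n2←n1 n3←n2 n4←n2
Join-block Dom:
  n1: preds {n0,n3}: {n0} ∩ {n0,n1,n2,n3} = {n0}; idom=n0
  n4: preds {n2,n3}: {n0,n1,n2} ∩ {n0,n1,n2,n3} = {n0,n1,n2}; idom=n2

idom(n4) = n2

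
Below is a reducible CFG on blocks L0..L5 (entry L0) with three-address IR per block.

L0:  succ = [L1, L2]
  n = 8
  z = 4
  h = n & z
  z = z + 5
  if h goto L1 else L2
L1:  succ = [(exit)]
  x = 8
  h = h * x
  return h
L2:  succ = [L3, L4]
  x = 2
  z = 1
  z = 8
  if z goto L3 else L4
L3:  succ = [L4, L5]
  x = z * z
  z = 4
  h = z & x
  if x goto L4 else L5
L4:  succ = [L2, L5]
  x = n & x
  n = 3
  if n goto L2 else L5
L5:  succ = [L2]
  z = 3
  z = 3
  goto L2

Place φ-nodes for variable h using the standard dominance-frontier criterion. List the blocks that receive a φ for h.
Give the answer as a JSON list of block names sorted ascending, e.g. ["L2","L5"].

idom tree: L1←L0 L2←L0 L3←L2 L4←L2 L5←L2
Dom∩ at merges:
  L2: preds {L0,L4,L5}: {L0} ∩ {L0,L2,L4} ∩ {L0,L2,L5} = {L0}; idom=L0
  L4: preds {L2,L3}: {L0,L2} ∩ {L0,L2,L3} = {L0,L2}; idom=L2
  L5: preds {L3,L4}: {L0,L2,L3} ∩ {L0,L2,L4} = {L0,L2}; idom=L2

DF derivation:
  join L2 pred L0: · stop@L0
  join L2 pred L4: L4→L2 stop@L0
  join L2 pred L5: L5→L2 stop@L0
  join L4 pred L2: · stop@L2
  join L4 pred L3: L3 stop@L2
  join L5 pred L3: L3 stop@L2
  join L5 pred L4: L4 stop@L2
  L0: DF=∅
  L1: DF=∅
  L2: DF={L2}
  L3: DF={L4,L5}
  L4: DF={L2,L5}
  L5: DF={L2}

φ for h: defs {L0,L1,L3}
  DF⁺ = {L2,L4,L5}

Answer: ["L2", "L4", "L5"]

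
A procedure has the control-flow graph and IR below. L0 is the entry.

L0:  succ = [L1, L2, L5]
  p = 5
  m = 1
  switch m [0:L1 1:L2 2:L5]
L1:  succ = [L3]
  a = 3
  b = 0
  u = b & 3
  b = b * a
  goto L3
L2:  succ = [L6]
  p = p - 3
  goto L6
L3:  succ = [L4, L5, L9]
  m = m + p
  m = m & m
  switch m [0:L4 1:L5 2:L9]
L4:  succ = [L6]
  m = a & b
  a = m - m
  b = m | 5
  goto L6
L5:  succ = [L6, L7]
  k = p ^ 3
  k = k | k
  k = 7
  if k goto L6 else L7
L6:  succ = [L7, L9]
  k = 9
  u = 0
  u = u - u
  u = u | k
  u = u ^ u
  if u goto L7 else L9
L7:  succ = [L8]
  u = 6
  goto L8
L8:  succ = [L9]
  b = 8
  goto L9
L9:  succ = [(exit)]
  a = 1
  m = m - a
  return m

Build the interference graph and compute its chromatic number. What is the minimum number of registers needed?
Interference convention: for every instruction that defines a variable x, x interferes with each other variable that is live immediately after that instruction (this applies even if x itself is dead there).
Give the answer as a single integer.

Answer: 5

Derivation:
Per-block:
  L0: {m,p} / ∅
  L1: {a,b,u} / ∅
  L2: {p} / {p}
  L3: {m} / {m,p}
  L4: {a,b,m} / {a,b}
  L5: {k} / {p}
  L6: {k,u} / ∅
  L7: {u} / ∅
  L8: {b} / ∅
  L9: {a,m} / {m}

Liveness:
  L0: in=∅ out={m,p}
  L1: in={m,p} out={a,b,m,p}
  L2: in={m,p} out={m}
  L3: in={a,b,m,p} out={a,b,m,p}
  L4: in={a,b} out={m}
  L5: in={m,p} out={m}
  L6: in={m} out={m}
  L7: in={m} out={m}
  L8: in={m} out={m}
  L9: in={m} out=∅

Conflict graph:
  a — {b,m,p,u}
  b — {a,m,p,u}
  k — {m,u}
  m — {a,b,k,p,u}
  p — {a,b,m,u}
  u — {a,b,k,m,p}

Registers:
  lower bound: {a,b,m,p,u} mutually conflict ⇒ χ ≥ 5
  assign a→R2 b→R3 k→R2 m→R0 p→R4 u→R1 — no edge inside a register ⇒ χ ≤ 5
  χ = 5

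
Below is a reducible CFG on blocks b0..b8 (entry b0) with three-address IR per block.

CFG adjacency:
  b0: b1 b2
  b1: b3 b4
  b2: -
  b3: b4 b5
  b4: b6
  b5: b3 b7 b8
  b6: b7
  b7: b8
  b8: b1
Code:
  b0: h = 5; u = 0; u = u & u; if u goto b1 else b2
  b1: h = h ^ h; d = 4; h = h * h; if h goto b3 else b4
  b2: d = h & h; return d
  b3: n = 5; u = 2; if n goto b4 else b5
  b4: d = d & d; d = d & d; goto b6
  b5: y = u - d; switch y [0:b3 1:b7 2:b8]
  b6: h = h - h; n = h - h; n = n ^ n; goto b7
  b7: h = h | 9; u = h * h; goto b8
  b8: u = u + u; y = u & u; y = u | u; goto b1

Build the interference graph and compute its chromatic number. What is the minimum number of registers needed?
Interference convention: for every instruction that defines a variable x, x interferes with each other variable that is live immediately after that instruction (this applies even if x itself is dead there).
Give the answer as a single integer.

Answer: 4

Analysis:
Block summaries:
  b0: {h,u} / ∅
  b1: {d,h} / {h}
  b2: {d} / {h}
  b3: {n,u} / ∅
  b4: {d} / {d}
  b5: {y} / {d,u}
  b6: {h,n} / {h}
  b7: {h,u} / {h}
  b8: {u,y} / {u}

Live sets:
  b0 li=∅ lo={h}
  b1 li={h} lo={d,h}
  b2 li={h} lo=∅
  b3 li={d,h} lo={d,h,u}
  b4 li={d,h} lo={h}
  b5 li={d,h,u} lo={d,h,u}
  b6 li={h} lo={h}
  b7 li={h} lo={h,u}
  b8 li={h,u} lo={h}

Interfere edges:
  d: {h,n,u,y}
  h: {d,n,u,y}
  n: {d,h,u}
  u: {d,h,n,y}
  y: {d,h,u}

Registers:
  lower bound: {d,h,n,u} mutually conflict ⇒ χ ≥ 4
  assign d→R0 h→R1 n→R3 u→R2 y→R3 — no edge inside a register ⇒ χ ≤ 4
  χ = 4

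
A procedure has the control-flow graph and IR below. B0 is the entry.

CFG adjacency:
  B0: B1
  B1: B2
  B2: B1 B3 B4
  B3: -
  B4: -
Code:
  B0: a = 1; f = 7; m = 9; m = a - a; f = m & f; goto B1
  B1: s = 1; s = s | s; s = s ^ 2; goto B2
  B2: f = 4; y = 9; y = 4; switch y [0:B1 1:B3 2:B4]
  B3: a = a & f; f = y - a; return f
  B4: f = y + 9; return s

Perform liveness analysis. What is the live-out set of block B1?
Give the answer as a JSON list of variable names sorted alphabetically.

Per-block:
  B0: def={a,f,m} ue=∅
  B1: def={s} ue=∅
  B2: def={f,y} ue=∅
  B3: def={a,f} ue={a,f,y}
  B4: def={f} ue={s,y}

Live sets:
  live B0: ∅→{a}
  live B1: {a}→{a,s}
  live B2: {a,s}→{a,f,s,y}
  live B3: {a,f,y}→∅
  live B4: {s,y}→∅

live-out(B1) = ["a", "s"]

Answer: ["a", "s"]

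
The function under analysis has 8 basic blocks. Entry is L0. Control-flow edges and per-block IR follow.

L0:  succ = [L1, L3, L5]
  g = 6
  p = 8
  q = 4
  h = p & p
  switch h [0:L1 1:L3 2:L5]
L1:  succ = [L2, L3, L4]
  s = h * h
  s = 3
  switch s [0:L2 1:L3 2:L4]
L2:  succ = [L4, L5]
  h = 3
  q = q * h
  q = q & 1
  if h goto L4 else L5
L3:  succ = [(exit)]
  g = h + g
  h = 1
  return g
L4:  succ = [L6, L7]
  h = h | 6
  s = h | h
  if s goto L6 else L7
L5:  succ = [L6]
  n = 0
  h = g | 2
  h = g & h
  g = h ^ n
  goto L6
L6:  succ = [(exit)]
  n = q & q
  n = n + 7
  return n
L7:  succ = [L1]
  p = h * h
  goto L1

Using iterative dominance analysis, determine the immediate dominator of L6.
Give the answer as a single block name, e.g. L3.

Answer: L0

Working:
idom tree: L1←L0 L2←L1 L3←L0 L4←L1 L5←L0 L6←L0 L7←L4
Dom∩ at merges:
  L1: preds {L0,L7}: {L0} ∩ {L0,L1,L4,L7} = {L0}; idom=L0
  L3: preds {L0,L1}: {L0} ∩ {L0,L1} = {L0}; idom=L0
  L4: preds {L1,L2}: {L0,L1} ∩ {L0,L1,L2} = {L0,L1}; idom=L1
  L5: preds {L0,L2}: {L0} ∩ {L0,L1,L2} = {L0}; idom=L0
  L6: preds {L4,L5}: {L0,L1,L4} ∩ {L0,L5} = {L0}; idom=L0

idom(L6) = L0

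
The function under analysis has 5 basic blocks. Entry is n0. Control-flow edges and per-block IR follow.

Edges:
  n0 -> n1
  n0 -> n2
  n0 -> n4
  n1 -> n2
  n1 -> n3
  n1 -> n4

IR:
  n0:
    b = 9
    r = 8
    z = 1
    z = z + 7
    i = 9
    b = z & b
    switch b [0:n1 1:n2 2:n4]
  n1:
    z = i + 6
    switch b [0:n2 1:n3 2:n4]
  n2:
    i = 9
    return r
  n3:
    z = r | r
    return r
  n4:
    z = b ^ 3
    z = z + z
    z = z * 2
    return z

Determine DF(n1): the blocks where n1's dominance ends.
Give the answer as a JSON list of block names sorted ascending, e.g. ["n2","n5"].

idom tree: n1←n0 n2←n0 n3←n1 n4←n0
Dom∩ at merges:
  n2: preds {n0,n1}: {n0} ∩ {n0,n1} = {n0}; idom=n0
  n4: preds {n0,n1}: {n0} ∩ {n0,n1} = {n0}; idom=n0

DF derivation:
  join n2 pred n0: · stop@n0
  join n2 pred n1: n1 stop@n0
  join n4 pred n0: · stop@n0
  join n4 pred n1: n1 stop@n0
  DF(n0)=∅
  DF(n1)={n2,n4}
  DF(n2)=∅
  DF(n3)=∅
  DF(n4)=∅

DF(n1) = ["n2", "n4"]

Answer: ["n2", "n4"]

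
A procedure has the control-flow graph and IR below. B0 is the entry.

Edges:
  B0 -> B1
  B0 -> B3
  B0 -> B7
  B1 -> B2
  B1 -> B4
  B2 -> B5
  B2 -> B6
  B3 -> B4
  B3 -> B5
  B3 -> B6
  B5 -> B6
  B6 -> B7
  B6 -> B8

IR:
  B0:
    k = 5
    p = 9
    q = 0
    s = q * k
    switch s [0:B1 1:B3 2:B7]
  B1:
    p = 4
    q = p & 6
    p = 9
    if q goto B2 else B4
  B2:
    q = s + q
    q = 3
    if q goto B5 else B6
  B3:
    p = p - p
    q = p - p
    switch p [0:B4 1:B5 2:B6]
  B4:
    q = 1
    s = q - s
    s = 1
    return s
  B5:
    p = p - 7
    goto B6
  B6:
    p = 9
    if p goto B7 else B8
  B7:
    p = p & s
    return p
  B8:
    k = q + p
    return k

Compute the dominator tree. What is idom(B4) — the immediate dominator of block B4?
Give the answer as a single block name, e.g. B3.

Answer: B0

Analysis:
idom tree: B1←B0 B2←B1 B3←B0 B4←B0 B5←B0 B6←B0 B7←B0 B8←B6
Dom∩ at merges:
  B4: preds {B1,B3}: {B0,B1} ∩ {B0,B3} = {B0}; idom=B0
  B5: preds {B2,B3}: {B0,B1,B2} ∩ {B0,B3} = {B0}; idom=B0
  B6: preds {B2,B3,B5}: {B0,B1,B2} ∩ {B0,B3} ∩ {B0,B5} = {B0}; idom=B0
  B7: preds {B0,B6}: {B0} ∩ {B0,B6} = {B0}; idom=B0

idom(B4) = B0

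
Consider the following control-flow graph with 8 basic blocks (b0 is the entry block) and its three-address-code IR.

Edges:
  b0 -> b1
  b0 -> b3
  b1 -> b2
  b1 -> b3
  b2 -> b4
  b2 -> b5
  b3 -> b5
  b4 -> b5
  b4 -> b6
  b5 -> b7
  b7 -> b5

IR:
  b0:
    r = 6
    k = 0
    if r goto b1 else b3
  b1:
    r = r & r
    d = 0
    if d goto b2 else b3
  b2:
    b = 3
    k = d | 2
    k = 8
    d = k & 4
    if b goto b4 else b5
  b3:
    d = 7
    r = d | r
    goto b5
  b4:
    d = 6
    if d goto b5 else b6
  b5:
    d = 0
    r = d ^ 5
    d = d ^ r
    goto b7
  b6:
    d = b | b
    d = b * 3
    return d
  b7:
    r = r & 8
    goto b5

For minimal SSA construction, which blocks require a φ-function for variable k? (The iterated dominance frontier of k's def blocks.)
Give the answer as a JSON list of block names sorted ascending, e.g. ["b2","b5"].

Answer: ["b5"]

Derivation:
idom tree: b1←b0 b2←b1 b3←b0 b4←b2 b5←b0 b6←b4 b7←b5
Dom at joins:
  b3: preds {b0,b1}: {b0} ∩ {b0,b1} = {b0}; idom=b0
  b5: preds {b2,b3,b4,b7}: {b0,b1,b2} ∩ {b0,b3} ∩ {b0,b1,b2,b4} ∩ {b0,b5,b7} = {b0}; idom=b0

DF walk-up:
  join b3 pred b0: · stop@b0
  join b3 pred b1: b1 stop@b0
  join b5 pred b2: b2→b1 stop@b0
  join b5 pred b3: b3 stop@b0
  join b5 pred b4: b4→b2→b1 stop@b0
  join b5 pred b7: b7→b5 stop@b0
  b0: DF=∅
  b1: DF={b3,b5}
  b2: DF={b5}
  b3: DF={b5}
  b4: DF={b5}
  b5: DF={b5}
  b6: DF=∅
  b7: DF={b5}

φ for k: defs {b0,b2}
  DF⁺ = {b5}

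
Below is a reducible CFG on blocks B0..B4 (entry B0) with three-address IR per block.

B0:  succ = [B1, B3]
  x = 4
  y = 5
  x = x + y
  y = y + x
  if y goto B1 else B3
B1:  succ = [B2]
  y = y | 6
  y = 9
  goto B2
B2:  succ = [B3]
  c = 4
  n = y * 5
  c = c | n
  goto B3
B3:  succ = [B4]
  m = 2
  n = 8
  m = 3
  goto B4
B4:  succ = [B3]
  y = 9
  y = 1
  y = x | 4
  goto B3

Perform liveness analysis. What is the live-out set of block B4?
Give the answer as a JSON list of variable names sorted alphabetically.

Per-block:
  B0: {x,y} / ∅
  B1: {y} / {y}
  B2: {c,n} / {y}
  B3: {m,n} / ∅
  B4: {y} / {x}

Backward fixpoint:
  live B0: ∅→{x,y}
  live B1: {x,y}→{x,y}
  live B2: {x,y}→{x}
  live B3: {x}→{x}
  live B4: {x}→{x}

live-out(B4) = ["x"]

Answer: ["x"]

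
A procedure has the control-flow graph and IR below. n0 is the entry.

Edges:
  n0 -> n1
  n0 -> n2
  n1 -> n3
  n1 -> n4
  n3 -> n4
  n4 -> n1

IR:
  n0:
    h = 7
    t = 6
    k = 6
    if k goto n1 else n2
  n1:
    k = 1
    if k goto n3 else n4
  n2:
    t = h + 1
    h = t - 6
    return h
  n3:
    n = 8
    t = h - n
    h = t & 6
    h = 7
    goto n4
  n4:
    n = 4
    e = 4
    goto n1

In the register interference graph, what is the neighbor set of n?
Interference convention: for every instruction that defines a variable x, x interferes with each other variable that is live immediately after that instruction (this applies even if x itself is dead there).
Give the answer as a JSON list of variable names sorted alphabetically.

Block summaries:
  n0: def={h,k,t} ue=∅
  n1: def={k} ue=∅
  n2: def={h,t} ue={h}
  n3: def={h,n,t} ue={h}
  n4: def={e,n} ue=∅

Live sets:
  live n0: ∅→{h}
  live n1: {h}→{h}
  live n2: {h}→∅
  live n3: {h}→{h}
  live n4: {h}→{h}

Interfere edges:
  e: {h}
  h: {e,k,n,t}
  k: {h}
  n: {h}
  t: {h}

N(n) = ["h"]

Answer: ["h"]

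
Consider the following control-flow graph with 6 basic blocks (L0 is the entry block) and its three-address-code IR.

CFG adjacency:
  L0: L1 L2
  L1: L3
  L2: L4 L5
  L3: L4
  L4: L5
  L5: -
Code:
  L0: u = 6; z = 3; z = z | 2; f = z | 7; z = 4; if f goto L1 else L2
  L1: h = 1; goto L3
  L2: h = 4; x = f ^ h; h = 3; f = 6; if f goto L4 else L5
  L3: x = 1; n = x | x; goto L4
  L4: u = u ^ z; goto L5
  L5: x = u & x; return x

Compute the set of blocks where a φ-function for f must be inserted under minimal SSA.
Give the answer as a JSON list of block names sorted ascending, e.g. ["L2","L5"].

idom tree: L1←L0 L2←L0 L3←L1 L4←L0 L5←L0
Join-block Dom:
  L4: preds {L2,L3}: {L0,L2} ∩ {L0,L1,L3} = {L0}; idom=L0
  L5: preds {L2,L4}: {L0,L2} ∩ {L0,L4} = {L0}; idom=L0

Frontier:
  L4←L2: walk L2 to L0
  L4←L3: walk L3→L1 to L0
  L5←L2: walk L2 to L0
  L5←L4: walk L4 to L0
  L0: DF=∅
  L1: DF={L4}
  L2: DF={L4,L5}
  L3: DF={L4}
  L4: DF={L5}
  L5: DF=∅

φ for f: defs {L0,L2}
  DF⁺ = {L4,L5}

Answer: ["L4", "L5"]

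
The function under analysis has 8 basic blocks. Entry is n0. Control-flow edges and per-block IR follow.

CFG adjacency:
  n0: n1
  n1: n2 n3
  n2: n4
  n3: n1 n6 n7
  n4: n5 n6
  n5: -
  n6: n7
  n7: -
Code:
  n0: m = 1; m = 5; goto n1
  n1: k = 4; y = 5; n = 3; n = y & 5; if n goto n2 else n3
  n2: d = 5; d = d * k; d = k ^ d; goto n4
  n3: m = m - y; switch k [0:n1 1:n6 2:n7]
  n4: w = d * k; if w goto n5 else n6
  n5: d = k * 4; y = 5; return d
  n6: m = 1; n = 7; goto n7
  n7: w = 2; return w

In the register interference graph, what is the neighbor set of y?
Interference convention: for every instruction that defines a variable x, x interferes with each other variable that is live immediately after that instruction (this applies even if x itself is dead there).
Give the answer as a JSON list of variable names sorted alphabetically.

def/use:
  n0: {m} / ∅
  n1: {k,n,y} / ∅
  n2: {d} / {k}
  n3: {m} / {k,m,y}
  n4: {w} / {d,k}
  n5: {d,y} / {k}
  n6: {m,n} / ∅
  n7: {w} / ∅

Live sets:
  n0 li=∅ lo={m}
  n1 li={m} lo={k,m,y}
  n2 li={k} lo={d,k}
  n3 li={k,m,y} lo={m}
  n4 li={d,k} lo={k}
  n5 li={k} lo=∅
  n6 li=∅ lo=∅
  n7 li=∅ lo=∅

Conflict graph:
  d — {k,y}
  k — {d,m,n,w,y}
  m — {k,n,y}
  n — {k,m,y}
  w — {k}
  y — {d,k,m,n}

N(y) = ["d", "k", "m", "n"]

Answer: ["d", "k", "m", "n"]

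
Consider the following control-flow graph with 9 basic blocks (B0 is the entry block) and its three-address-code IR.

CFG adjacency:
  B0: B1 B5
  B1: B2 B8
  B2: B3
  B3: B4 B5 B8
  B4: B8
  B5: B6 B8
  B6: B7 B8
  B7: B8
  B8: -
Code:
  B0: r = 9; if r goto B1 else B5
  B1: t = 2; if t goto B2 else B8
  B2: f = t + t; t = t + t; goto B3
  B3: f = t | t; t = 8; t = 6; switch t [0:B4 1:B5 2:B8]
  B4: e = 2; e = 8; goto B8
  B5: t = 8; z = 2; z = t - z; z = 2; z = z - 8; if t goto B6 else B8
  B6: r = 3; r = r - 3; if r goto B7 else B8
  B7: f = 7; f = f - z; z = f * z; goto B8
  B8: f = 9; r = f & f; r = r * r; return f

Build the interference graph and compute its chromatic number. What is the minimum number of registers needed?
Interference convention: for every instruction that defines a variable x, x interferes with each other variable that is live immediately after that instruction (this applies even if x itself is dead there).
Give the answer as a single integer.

Block summaries:
  B0 def {r} use ∅
  B1 def {t} use ∅
  B2 def {f,t} use {t}
  B3 def {f,t} use {t}
  B4 def {e} use ∅
  B5 def {t,z} use ∅
  B6 def {r} use ∅
  B7 def {f,z} use {z}
  B8 def {f,r} use ∅

Live sets:
  B0: in=∅ out=∅
  B1: in=∅ out={t}
  B2: in={t} out={t}
  B3: in={t} out=∅
  B4: in=∅ out=∅
  B5: in=∅ out={z}
  B6: in={z} out={z}
  B7: in={z} out=∅
  B8: in=∅ out=∅

Interfere edges:
  e↔∅
  f↔{r,t,z}
  r↔{f,z}
  t↔{f,z}
  z↔{f,r,t}

Colouring:
  lower bound: {f,r,z} mutually conflict ⇒ χ ≥ 3
  assign e→R0 f→R0 r→R2 t→R2 z→R1 — no edge inside a register ⇒ χ ≤ 3
  χ = 3

Answer: 3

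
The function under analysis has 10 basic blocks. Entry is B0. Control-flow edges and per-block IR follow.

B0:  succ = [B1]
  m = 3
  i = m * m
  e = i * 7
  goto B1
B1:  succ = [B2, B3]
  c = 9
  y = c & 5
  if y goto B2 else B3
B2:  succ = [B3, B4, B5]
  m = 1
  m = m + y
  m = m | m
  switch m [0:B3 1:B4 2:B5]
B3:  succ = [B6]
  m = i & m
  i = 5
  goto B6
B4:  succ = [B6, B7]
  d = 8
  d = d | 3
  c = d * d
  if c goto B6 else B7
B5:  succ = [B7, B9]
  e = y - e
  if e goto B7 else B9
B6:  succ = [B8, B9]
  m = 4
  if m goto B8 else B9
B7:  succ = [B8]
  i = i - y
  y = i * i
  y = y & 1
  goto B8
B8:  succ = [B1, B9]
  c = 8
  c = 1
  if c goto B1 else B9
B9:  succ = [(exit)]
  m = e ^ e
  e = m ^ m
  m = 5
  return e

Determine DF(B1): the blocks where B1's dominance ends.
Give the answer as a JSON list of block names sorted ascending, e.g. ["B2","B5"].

Answer: ["B1"]

Analysis:
idom tree: B1←B0 B2←B1 B3←B1 B4←B2 B5←B2 B6←B1 B7←B2 B8←B1 B9←B1
Dom at joins:
  B1: preds {B0,B8}: {B0} ∩ {B0,B1,B8} = {B0}; idom=B0
  B3: preds {B1,B2}: {B0,B1} ∩ {B0,B1,B2} = {B0,B1}; idom=B1
  B6: preds {B3,B4}: {B0,B1,B3} ∩ {B0,B1,B2,B4} = {B0,B1}; idom=B1
  B7: preds {B4,B5}: {B0,B1,B2,B4} ∩ {B0,B1,B2,B5} = {B0,B1,B2}; idom=B2
  B8: preds {B6,B7}: {B0,B1,B6} ∩ {B0,B1,B2,B7} = {B0,B1}; idom=B1
  B9: preds {B5,B6,B8}: {B0,B1,B2,B5} ∩ {B0,B1,B6} ∩ {B0,B1,B8} = {B0,B1}; idom=B1

Frontier:
  B1←B0: walk · to B0
  B1←B8: walk B8→B1 to B0
  B3←B1: walk · to B1
  B3←B2: walk B2 to B1
  B6←B3: walk B3 to B1
  B6←B4: walk B4→B2 to B1
  B7←B4: walk B4 to B2
  B7←B5: walk B5 to B2
  B8←B6: walk B6 to B1
  B8←B7: walk B7→B2 to B1
  B9←B5: walk B5→B2 to B1
  B9←B6: walk B6 to B1
  B9←B8: walk B8 to B1
  B0: DF=∅
  B1: DF={B1}
  B2: DF={B3,B6,B8,B9}
  B3: DF={B6}
  B4: DF={B6,B7}
  B5: DF={B7,B9}
  B6: DF={B8,B9}
  B7: DF={B8}
  B8: DF={B1,B9}
  B9: DF=∅

DF(B1) = ["B1"]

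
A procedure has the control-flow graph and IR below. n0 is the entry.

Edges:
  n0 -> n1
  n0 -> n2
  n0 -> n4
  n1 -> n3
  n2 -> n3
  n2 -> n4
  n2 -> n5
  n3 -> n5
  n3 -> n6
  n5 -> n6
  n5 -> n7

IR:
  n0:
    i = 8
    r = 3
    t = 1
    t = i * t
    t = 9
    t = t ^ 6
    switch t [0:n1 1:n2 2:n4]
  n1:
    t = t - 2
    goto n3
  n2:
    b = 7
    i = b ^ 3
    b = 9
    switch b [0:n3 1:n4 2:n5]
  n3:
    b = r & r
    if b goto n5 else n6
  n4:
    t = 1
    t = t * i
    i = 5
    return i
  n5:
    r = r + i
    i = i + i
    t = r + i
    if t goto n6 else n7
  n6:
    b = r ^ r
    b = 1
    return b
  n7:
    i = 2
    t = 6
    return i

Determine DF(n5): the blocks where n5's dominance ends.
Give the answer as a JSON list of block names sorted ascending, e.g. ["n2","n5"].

idom tree: n1←n0 n2←n0 n3←n0 n4←n0 n5←n0 n6←n0 n7←n5
Dom∩ at merges:
  n3: preds {n1,n2}: {n0,n1} ∩ {n0,n2} = {n0}; idom=n0
  n4: preds {n0,n2}: {n0} ∩ {n0,n2} = {n0}; idom=n0
  n5: preds {n2,n3}: {n0,n2} ∩ {n0,n3} = {n0}; idom=n0
  n6: preds {n3,n5}: {n0,n3} ∩ {n0,n5} = {n0}; idom=n0

DF derivation:
  n3←n1: walk n1 to n0
  n3←n2: walk n2 to n0
  n4←n0: walk · to n0
  n4←n2: walk n2 to n0
  n5←n2: walk n2 to n0
  n5←n3: walk n3 to n0
  n6←n3: walk n3 to n0
  n6←n5: walk n5 to n0
  n0: DF=∅
  n1: DF={n3}
  n2: DF={n3,n4,n5}
  n3: DF={n5,n6}
  n4: DF=∅
  n5: DF={n6}
  n6: DF=∅
  n7: DF=∅

DF(n5) = ["n6"]

Answer: ["n6"]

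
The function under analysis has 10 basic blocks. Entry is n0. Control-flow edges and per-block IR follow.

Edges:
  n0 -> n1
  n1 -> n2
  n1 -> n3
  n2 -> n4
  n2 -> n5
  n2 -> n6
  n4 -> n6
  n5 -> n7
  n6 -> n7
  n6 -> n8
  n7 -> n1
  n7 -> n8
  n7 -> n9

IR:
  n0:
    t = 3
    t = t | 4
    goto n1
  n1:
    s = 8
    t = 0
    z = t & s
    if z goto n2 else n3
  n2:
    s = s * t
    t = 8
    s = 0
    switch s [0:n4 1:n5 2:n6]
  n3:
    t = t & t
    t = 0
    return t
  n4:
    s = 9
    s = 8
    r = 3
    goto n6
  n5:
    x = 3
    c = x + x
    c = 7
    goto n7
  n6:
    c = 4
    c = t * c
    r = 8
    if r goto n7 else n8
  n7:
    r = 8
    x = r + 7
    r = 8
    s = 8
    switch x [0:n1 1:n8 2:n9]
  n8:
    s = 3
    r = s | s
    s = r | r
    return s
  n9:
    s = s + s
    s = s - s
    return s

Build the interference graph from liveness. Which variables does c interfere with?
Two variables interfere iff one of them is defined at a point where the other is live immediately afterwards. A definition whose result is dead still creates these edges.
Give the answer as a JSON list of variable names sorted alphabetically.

Answer: ["t"]

Analysis:
def/use:
  n0: def={t} ue=∅
  n1: def={s,t,z} ue=∅
  n2: def={s,t} ue={s,t}
  n3: def={t} ue={t}
  n4: def={r,s} ue=∅
  n5: def={c,x} ue=∅
  n6: def={c,r} ue={t}
  n7: def={r,s,x} ue=∅
  n8: def={r,s} ue=∅
  n9: def={s} ue={s}

Live sets:
  n0 li=∅ lo=∅
  n1 li=∅ lo={s,t}
  n2 li={s,t} lo={t}
  n3 li={t} lo=∅
  n4 li={t} lo={t}
  n5 li=∅ lo=∅
  n6 li={t} lo=∅
  n7 li=∅ lo={s}
  n8 li=∅ lo=∅
  n9 li={s} lo=∅

Interference:
  c: {t}
  r: {t,x}
  s: {t,x,z}
  t: {c,r,s,z}
  x: {r,s}
  z: {s,t}

N(c) = ["t"]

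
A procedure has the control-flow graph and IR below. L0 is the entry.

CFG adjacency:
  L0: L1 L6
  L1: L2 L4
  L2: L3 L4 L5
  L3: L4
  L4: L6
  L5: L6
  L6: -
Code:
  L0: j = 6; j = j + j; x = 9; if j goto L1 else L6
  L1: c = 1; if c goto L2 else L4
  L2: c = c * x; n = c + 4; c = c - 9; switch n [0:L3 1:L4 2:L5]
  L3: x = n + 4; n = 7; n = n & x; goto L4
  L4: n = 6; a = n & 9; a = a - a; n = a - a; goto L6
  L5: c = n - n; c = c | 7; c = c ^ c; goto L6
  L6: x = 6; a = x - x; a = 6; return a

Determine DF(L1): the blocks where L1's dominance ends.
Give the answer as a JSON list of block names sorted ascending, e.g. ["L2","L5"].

Answer: ["L6"]

Analysis:
idom tree: L1←L0 L2←L1 L3←L2 L4←L1 L5←L2 L6←L0
Dom at joins:
  L4: preds {L1,L2,L3}: {L0,L1} ∩ {L0,L1,L2} ∩ {L0,L1,L2,L3} = {L0,L1}; idom=L1
  L6: preds {L0,L4,L5}: {L0} ∩ {L0,L1,L4} ∩ {L0,L1,L2,L5} = {L0}; idom=L0

DF derivation:
  join L4 pred L1: · stop@L1
  join L4 pred L2: L2 stop@L1
  join L4 pred L3: L3→L2 stop@L1
  join L6 pred L0: · stop@L0
  join L6 pred L4: L4→L1 stop@L0
  join L6 pred L5: L5→L2→L1 stop@L0
  L0 → ∅
  L1 → {L6}
  L2 → {L4,L6}
  L3 → {L4}
  L4 → {L6}
  L5 → {L6}
  L6 → ∅

DF(L1) = ["L6"]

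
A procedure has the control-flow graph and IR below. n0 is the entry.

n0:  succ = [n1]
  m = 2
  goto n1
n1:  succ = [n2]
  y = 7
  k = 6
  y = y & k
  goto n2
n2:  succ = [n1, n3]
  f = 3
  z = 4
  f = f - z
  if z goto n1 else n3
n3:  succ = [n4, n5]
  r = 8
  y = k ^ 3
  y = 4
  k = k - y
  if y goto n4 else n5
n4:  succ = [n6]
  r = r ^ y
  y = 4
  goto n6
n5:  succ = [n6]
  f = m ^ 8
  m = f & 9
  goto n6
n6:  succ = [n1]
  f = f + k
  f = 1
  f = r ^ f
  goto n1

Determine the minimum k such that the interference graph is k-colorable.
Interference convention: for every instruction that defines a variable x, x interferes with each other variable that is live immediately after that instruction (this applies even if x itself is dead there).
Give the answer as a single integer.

def/use:
  n0: def={m} ue=∅
  n1: def={k,y} ue=∅
  n2: def={f,z} ue=∅
  n3: def={k,r,y} ue={k}
  n4: def={r,y} ue={r,y}
  n5: def={f,m} ue={m}
  n6: def={f} ue={f,k,r}

Live sets:
  live n0: ∅→{m}
  live n1: {m}→{k,m}
  live n2: {k,m}→{f,k,m}
  live n3: {f,k,m}→{f,k,m,r,y}
  live n4: {f,k,m,r,y}→{f,k,m,r}
  live n5: {k,m,r}→{f,k,m,r}
  live n6: {f,k,m,r}→{m}

Interference:
  f — {k,m,r,y,z}
  k — {f,m,r,y,z}
  m — {f,k,r,y,z}
  r — {f,k,m,y}
  y — {f,k,m,r}
  z — {f,k,m}

Chromatic number:
  clique {f,k,m,r,y} ⇒ need ≥ 5
  assign f→R0 k→R1 m→R2 r→R3 y→R4 z→R3 — no edge inside a register ⇒ χ ≤ 5
  χ = 5

Answer: 5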